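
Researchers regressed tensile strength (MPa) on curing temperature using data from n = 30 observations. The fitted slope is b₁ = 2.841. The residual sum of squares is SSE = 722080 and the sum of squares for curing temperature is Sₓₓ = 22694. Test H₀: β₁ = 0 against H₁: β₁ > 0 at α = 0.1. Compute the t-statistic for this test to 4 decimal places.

t = 2.6651

MSE = SSE/(n − 2) = 722080/28 = 25788.6.
SE(b₁) = √(MSE/Sₓₓ) = √(25788.6/22694) = 1.066.
t = 2.841 / 1.066 = 2.6651.
df = n − 2 = 28.
One-sided p ≈ 0.0063, which is < 0.1, so reject H₀.
There is evidence that the true slope on curing temperature is positive.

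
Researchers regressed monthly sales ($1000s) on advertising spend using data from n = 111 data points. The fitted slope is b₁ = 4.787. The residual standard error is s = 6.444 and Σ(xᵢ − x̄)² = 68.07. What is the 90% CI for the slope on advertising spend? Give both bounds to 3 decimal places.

(3.491, 6.083)

SE(b₁) = s/√Sₓₓ = 6.444/√68.07 = 0.781048.
df = n − 2 = 109.
t* = t_{0.05, 109} = 1.658953.
Margin = t* × SE = 1.658953 × 0.781048 = 1.29572.
CI: 4.787 ± 1.29572 → (3.491, 6.083).
With 90% confidence, each one-unit increase in advertising spend is associated with a change of between 3.491 and 6.083 $1000s in monthly sales.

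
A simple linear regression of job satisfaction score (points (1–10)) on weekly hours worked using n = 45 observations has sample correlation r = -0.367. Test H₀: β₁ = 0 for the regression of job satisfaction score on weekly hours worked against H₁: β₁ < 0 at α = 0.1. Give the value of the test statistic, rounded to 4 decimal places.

t = r·√(n − 2)/√(1 − r²) = -0.367·√43/√0.865311 = -2.5871.
df = n − 2 = 43.
One-sided p ≈ 0.0066, which is < 0.1, so reject H₀.
There is evidence of a linear association between weekly hours worked and job satisfaction score.

t = -2.5871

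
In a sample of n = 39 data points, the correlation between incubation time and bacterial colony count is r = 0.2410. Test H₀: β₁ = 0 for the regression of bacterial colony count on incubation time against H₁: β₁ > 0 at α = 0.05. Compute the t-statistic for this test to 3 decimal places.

t = r·√(n − 2)/√(1 − r²) = 0.2410·√37/√0.941919 = 1.510.
df = n − 2 = 37.
One-sided p ≈ 0.0697, which is ≥ 0.05, so fail to reject H₀.
The data do not give significant evidence of a linear association between incubation time and bacterial colony count.

t = 1.510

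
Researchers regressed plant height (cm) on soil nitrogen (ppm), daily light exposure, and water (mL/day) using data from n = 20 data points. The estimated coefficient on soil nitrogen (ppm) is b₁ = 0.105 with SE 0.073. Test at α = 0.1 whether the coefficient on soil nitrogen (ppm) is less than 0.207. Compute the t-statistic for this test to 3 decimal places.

H₀: β₁ = 0.207 vs H₁: β₁ < 0.207.
t = (b₁ − β₁⁰)/SE = (0.105 − 0.207) / 0.073 = -1.397.
df = n − k − 1 = 20 − 3 − 1 = 16.
One-sided p ≈ 0.0907, which is < 0.1, so reject H₀.
There is evidence that the true slope on soil nitrogen (ppm) is below 0.207 cm per unit, holding the other predictors fixed.

t = -1.397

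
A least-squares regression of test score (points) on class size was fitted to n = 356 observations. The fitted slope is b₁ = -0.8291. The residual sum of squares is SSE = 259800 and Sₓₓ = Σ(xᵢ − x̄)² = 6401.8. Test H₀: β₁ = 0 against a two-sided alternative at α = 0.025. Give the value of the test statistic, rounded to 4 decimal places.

MSE = SSE/(n − 2) = 259800/354 = 733.898.
SE(b₁) = √(MSE/Sₓₓ) = √(733.898/6401.8) = 0.338584.
t = -0.8291 / 0.338584 = -2.4487.
df = n − 2 = 354.
Two-sided p ≈ 0.0148, which is < 0.025, so reject H₀.
There is evidence that class size is associated with test score.

t = -2.4487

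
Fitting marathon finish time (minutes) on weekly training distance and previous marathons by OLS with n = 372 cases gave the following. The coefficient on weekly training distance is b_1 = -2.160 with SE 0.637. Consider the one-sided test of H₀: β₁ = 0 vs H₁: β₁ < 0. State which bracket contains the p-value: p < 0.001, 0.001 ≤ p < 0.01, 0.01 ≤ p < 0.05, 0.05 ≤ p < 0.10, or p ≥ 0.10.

t = -2.160 / 0.637 = -3.391.
df = n − k − 1 = 372 − 2 − 1 = 369.
One-sided p = P(T_{369} < t) ≈ 0.0004.
So p < 0.001.

p < 0.001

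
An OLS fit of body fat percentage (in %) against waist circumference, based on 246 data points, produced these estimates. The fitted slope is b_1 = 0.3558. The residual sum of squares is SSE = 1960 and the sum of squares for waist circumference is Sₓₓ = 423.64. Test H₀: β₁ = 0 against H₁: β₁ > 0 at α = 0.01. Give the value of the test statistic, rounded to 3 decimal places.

MSE = SSE/(n − 2) = 1960/244 = 8.03279.
SE(b_1) = √(MSE/Sₓₓ) = √(8.03279/423.64) = 0.1377.
t = 0.3558 / 0.1377 = 2.584.
df = n − 2 = 244.
One-sided p ≈ 0.0052, which is < 0.01, so reject H₀.
There is evidence that the true slope on waist circumference is positive.

t = 2.584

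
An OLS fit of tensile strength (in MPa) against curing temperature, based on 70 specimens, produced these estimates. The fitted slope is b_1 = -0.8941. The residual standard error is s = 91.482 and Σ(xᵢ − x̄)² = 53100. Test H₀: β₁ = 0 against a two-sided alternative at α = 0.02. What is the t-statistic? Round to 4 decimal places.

SE(b_1) = s/√Sₓₓ = 91.482/√53100 = 0.396998.
t = -0.8941 / 0.396998 = -2.2522.
df = n − 2 = 68.
Two-sided p ≈ 0.0275, which is ≥ 0.02, so fail to reject H₀.
The data do not give significant evidence of an association between curing temperature and tensile strength.

t = -2.2522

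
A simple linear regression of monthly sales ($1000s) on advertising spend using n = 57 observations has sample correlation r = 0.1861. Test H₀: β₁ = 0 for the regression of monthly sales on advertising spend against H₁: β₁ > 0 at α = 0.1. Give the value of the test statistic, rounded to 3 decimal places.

t = r·√(n − 2)/√(1 − r²) = 0.1861·√55/√0.965367 = 1.405.
df = n − 2 = 55.
One-sided p ≈ 0.0829, which is < 0.1, so reject H₀.
There is evidence of a linear association between advertising spend and monthly sales.

t = 1.405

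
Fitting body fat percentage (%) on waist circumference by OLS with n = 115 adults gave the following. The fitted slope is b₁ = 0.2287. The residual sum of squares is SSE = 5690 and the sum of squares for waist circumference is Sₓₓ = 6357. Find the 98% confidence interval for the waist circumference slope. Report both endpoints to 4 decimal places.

(0.0187, 0.4387)

MSE = SSE/(n − 2) = 5690/113 = 50.354.
SE(b₁) = √(MSE/Sₓₓ) = √(50.354/6357) = 0.0890002.
df = n − 2 = 113.
t* = t_{0.01, 113} = 2.359801.
Margin = t* × SE = 2.359801 × 0.0890002 = 0.210023.
CI: 0.2287 ± 0.210023 → (0.0187, 0.4387).
With 98% confidence, each one-unit increase in waist circumference is associated with a change of between 0.0187 and 0.4387 % in body fat percentage.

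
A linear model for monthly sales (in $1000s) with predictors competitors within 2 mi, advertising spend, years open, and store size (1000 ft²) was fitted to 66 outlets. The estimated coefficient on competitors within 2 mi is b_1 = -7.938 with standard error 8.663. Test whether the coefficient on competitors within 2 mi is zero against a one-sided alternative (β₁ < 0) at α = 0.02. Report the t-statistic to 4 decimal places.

t = -0.9163

H₀: β₁ = 0 vs H₁: β₁ < 0.
t = (b_1 − β₁⁰)/SE = -7.938 / 8.663 = -0.9163.
df = n − k − 1 = 66 − 4 − 1 = 61.
One-sided p ≈ 0.1816, which is ≥ 0.02, so fail to reject H₀.
The data do not give significant evidence that the true slope on competitors within 2 mi is negative, holding the other predictors fixed.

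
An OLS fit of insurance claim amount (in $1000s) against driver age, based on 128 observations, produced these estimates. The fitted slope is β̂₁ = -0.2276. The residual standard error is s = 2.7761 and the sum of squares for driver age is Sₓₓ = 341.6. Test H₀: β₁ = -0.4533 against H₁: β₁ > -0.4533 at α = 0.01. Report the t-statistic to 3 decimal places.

t = 1.503

SE(β̂₁) = s/√Sₓₓ = 2.7761/√341.6 = 0.150202.
t = (-0.2276 − (-0.4533)) / 0.150202 = 1.503.
df = n − 2 = 126.
One-sided p ≈ 0.0677, which is ≥ 0.01, so fail to reject H₀.
The data do not give significant evidence that the true slope on driver age exceeds -0.4533 $1000s per unit.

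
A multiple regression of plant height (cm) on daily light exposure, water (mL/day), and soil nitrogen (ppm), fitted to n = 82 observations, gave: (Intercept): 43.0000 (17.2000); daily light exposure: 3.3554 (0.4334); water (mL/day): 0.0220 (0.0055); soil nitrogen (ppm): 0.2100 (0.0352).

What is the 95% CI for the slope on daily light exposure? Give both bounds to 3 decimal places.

(2.493, 4.218)

Read off: b = 3.3554, SE = 0.4334 for daily light exposure.
df = n − k − 1 = 82 − 3 − 1 = 78.
t* = t_{0.025, 78} = 1.990847.
Margin = t* × SE = 1.990847 × 0.4334 = 0.86283.
CI: 3.3554 ± 0.86283 → (2.493, 4.218).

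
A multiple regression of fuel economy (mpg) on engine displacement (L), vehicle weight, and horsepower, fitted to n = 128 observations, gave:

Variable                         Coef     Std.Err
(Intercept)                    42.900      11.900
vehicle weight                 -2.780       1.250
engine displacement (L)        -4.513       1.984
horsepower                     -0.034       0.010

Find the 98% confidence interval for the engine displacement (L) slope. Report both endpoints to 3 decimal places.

(-9.189, 0.163)

Read off: b = -4.513, SE = 1.984 for engine displacement (L).
df = n − k − 1 = 128 − 3 − 1 = 124.
t* = t_{0.01, 124} = 2.356797.
Margin = t* × SE = 2.356797 × 1.984 = 4.67588.
CI: -4.513 ± 4.67588 → (-9.189, 0.163).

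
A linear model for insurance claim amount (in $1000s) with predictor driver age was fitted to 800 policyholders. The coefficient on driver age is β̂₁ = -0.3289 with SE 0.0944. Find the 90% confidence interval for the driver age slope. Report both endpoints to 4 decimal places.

df = n − 2 = 800 − 2 = 798.
t* = t_{0.05, 798} = 1.646765.
Margin = t* × SE = 1.646765 × 0.0944 = 0.155455.
CI: -0.3289 ± 0.155455 → (-0.4844, -0.1734).
With 90% confidence, each one-unit increase in driver age is associated with a change of between -0.4844 and -0.1734 $1000s in insurance claim amount.

(-0.4844, -0.1734)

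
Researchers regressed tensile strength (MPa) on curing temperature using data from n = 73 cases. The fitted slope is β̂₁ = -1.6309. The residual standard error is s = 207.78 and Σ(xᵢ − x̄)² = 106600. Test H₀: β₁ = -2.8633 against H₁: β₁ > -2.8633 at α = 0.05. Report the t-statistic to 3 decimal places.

t = 1.937

SE(β̂₁) = s/√Sₓₓ = 207.78/√106600 = 0.636393.
t = (-1.6309 − (-2.8633)) / 0.636393 = 1.937.
df = n − 2 = 71.
One-sided p ≈ 0.0284, which is < 0.05, so reject H₀.
There is evidence that the true slope on curing temperature exceeds -2.8633 MPa per unit.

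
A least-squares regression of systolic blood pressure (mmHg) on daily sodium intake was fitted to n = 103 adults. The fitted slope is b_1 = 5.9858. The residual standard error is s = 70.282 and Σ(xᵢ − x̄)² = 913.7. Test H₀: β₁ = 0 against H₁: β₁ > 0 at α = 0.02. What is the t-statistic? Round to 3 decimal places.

SE(b_1) = s/√Sₓₓ = 70.282/√913.7 = 2.3251.
t = 5.9858 / 2.3251 = 2.574.
df = n − 2 = 101.
One-sided p ≈ 0.0057, which is < 0.02, so reject H₀.
There is evidence that the true slope on daily sodium intake is positive.

t = 2.574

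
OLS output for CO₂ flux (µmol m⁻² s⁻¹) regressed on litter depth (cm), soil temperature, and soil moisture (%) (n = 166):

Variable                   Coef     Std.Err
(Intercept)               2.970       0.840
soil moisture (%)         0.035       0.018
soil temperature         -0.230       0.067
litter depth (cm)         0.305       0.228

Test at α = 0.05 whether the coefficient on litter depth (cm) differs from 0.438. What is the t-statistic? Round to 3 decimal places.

t = -0.583

Read off: b = 0.305, SE = 0.228 for litter depth (cm).
H₀: β₁ = 0.438 vs H₁: β₁ ≠ 0.438.
t = (0.305 − 0.438) / 0.228 = -0.583.
df = n − k − 1 = 166 − 3 − 1 = 162.
Two-sided p ≈ 0.5605, which is ≥ 0.05, so fail to reject H₀.
The data are consistent with a true slope of 0.438 µmol m⁻² s⁻¹ per unit of litter depth (cm), holding the other predictors fixed.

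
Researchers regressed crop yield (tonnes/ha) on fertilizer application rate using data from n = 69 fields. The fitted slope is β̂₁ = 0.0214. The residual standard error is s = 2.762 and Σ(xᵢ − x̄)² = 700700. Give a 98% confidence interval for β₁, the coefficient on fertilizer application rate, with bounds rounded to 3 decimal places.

SE(β̂₁) = s/√Sₓₓ = 2.762/√700700 = 0.00329957.
df = n − 2 = 67.
t* = t_{0.01, 67} = 2.383302.
Margin = t* × SE = 2.383302 × 0.00329957 = 0.00786.
CI: 0.0214 ± 0.00786 → (0.014, 0.029).
With 98% confidence, each one-unit increase in fertilizer application rate is associated with a change of between 0.014 and 0.029 tonnes/ha in crop yield.

(0.014, 0.029)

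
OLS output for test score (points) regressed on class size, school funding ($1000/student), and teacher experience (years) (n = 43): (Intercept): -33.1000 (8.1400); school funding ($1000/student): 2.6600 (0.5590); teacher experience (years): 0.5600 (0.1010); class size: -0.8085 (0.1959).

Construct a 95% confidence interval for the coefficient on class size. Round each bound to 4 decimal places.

Read off: b = -0.8085, SE = 0.1959 for class size.
df = n − k − 1 = 43 − 3 − 1 = 39.
t* = t_{0.025, 39} = 2.022691.
Margin = t* × SE = 2.022691 × 0.1959 = 0.396245.
CI: -0.8085 ± 0.396245 → (-1.2047, -0.4123).

(-1.2047, -0.4123)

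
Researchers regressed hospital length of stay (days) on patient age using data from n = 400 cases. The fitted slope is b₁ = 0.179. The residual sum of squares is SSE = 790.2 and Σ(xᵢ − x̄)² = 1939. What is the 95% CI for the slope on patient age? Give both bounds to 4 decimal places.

(0.1161, 0.2419)

MSE = SSE/(n − 2) = 790.2/398 = 1.98543.
SE(b₁) = √(MSE/Sₓₓ) = √(1.98543/1939) = 0.0319991.
df = n − 2 = 398.
t* = t_{0.025, 398} = 1.965942.
Margin = t* × SE = 1.965942 × 0.0319991 = 0.062908.
CI: 0.179 ± 0.062908 → (0.1161, 0.2419).
With 95% confidence, each one-unit increase in patient age is associated with a change of between 0.1161 and 0.2419 days in hospital length of stay.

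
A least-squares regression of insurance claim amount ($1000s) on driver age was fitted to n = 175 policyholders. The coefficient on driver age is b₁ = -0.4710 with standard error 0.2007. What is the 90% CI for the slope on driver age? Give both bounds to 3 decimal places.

(-0.803, -0.139)

df = n − 2 = 175 − 2 = 173.
t* = t_{0.05, 173} = 1.653709.
Margin = t* × SE = 1.653709 × 0.2007 = 0.33190.
CI: -0.4710 ± 0.33190 → (-0.803, -0.139).
With 90% confidence, each one-unit increase in driver age is associated with a change of between -0.803 and -0.139 $1000s in insurance claim amount.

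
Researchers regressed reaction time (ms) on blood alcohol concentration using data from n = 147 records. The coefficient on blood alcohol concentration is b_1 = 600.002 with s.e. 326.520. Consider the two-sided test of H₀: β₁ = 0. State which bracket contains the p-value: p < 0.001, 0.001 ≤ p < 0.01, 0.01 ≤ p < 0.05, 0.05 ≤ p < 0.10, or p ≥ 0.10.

0.05 ≤ p < 0.10

t = 600.002 / 326.520 = 1.838.
df = n − 2 = 147 − 2 = 145.
Two-sided p = 2·P(T_{145} > |t|) ≈ 0.0682.
So 0.05 ≤ p < 0.10.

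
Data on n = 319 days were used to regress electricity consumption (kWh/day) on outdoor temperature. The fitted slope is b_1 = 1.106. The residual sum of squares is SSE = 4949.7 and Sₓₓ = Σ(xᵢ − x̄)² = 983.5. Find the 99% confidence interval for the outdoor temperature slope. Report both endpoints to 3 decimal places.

(0.779, 1.433)

MSE = SSE/(n − 2) = 4949.7/317 = 15.6142.
SE(b_1) = √(MSE/Sₓₓ) = √(15.6142/983.5) = 0.126001.
df = n − 2 = 317.
t* = t_{0.005, 317} = 2.591427.
Margin = t* × SE = 2.591427 × 0.126001 = 0.32652.
CI: 1.106 ± 0.32652 → (0.779, 1.433).
With 99% confidence, each one-unit increase in outdoor temperature is associated with a change of between 0.779 and 1.433 kWh/day in electricity consumption.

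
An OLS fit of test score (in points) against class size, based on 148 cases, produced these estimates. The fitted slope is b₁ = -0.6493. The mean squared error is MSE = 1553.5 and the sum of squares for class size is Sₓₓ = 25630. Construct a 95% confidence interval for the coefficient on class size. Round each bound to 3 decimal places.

SE(b₁) = √(MSE/Sₓₓ) = √(1553.5/25630) = 0.246196.
df = n − 2 = 146.
t* = t_{0.025, 146} = 1.976346.
Margin = t* × SE = 1.976346 × 0.246196 = 0.48657.
CI: -0.6493 ± 0.48657 → (-1.136, -0.163).
With 95% confidence, each one-unit increase in class size is associated with a change of between -1.136 and -0.163 points in test score.

(-1.136, -0.163)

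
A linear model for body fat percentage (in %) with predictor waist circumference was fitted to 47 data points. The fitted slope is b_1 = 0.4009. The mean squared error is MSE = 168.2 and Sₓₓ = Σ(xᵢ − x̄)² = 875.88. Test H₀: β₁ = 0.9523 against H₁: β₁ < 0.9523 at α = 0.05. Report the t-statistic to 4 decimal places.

SE(b_1) = √(MSE/Sₓₓ) = √(168.2/875.88) = 0.438218.
t = (0.4009 − 0.9523) / 0.438218 = -1.2583.
df = n − 2 = 45.
One-sided p ≈ 0.1074, which is ≥ 0.05, so fail to reject H₀.
The data do not give significant evidence that the true slope on waist circumference is below 0.9523 % per unit.

t = -1.2583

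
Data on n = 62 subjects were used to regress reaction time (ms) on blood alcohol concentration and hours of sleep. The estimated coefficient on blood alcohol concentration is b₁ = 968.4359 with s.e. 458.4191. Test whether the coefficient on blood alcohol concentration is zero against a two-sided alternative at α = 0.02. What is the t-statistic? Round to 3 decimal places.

t = 2.113

H₀: β₁ = 0 vs H₁: β₁ ≠ 0.
t = (b₁ − β₁⁰)/SE = 968.4359 / 458.4191 = 2.113.
df = n − k − 1 = 62 − 2 − 1 = 59.
Two-sided p ≈ 0.0389, which is ≥ 0.02, so fail to reject H₀.
The data do not give significant evidence of an association between blood alcohol concentration and reaction time, after adjusting for the other predictors.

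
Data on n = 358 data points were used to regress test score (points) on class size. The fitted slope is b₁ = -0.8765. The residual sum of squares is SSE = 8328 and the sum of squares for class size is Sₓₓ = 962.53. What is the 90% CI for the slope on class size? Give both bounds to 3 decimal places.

(-1.134, -0.619)

MSE = SSE/(n − 2) = 8328/356 = 23.3933.
SE(b₁) = √(MSE/Sₓₓ) = √(23.3933/962.53) = 0.155897.
df = n − 2 = 356.
t* = t_{0.05, 356} = 1.649145.
Margin = t* × SE = 1.649145 × 0.155897 = 0.25710.
CI: -0.8765 ± 0.25710 → (-1.134, -0.619).
With 90% confidence, each one-unit increase in class size is associated with a change of between -1.134 and -0.619 points in test score.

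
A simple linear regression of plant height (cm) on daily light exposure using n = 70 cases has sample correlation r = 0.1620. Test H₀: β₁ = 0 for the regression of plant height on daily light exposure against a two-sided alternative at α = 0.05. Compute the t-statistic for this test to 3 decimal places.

t = 1.354

t = r·√(n − 2)/√(1 − r²) = 0.1620·√68/√0.973756 = 1.354.
df = n − 2 = 68.
Two-sided p ≈ 0.1803, which is ≥ 0.05, so fail to reject H₀.
The data do not give significant evidence of a linear association between daily light exposure and plant height.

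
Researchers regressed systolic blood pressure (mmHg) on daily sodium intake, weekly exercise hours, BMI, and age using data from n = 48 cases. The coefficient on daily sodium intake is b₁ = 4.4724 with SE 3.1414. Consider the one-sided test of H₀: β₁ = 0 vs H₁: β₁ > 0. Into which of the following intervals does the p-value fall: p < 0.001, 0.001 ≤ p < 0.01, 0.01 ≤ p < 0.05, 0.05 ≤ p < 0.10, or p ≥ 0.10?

t = 4.4724 / 3.1414 = 1.424.
df = n − k − 1 = 48 − 4 − 1 = 43.
One-sided p = P(T_{43} > t) ≈ 0.0809.
So 0.05 ≤ p < 0.10.

0.05 ≤ p < 0.10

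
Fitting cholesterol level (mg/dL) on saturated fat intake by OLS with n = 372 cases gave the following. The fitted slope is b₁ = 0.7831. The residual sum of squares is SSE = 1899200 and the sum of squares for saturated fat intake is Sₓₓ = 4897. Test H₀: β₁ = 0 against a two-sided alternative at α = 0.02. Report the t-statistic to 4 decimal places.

t = 0.7649

MSE = SSE/(n − 2) = 1899200/370 = 5132.97.
SE(b₁) = √(MSE/Sₓₓ) = √(5132.97/4897) = 1.02381.
t = 0.7831 / 1.02381 = 0.7649.
df = n − 2 = 370.
Two-sided p ≈ 0.4448, which is ≥ 0.02, so fail to reject H₀.
The data do not give significant evidence of an association between saturated fat intake and cholesterol level.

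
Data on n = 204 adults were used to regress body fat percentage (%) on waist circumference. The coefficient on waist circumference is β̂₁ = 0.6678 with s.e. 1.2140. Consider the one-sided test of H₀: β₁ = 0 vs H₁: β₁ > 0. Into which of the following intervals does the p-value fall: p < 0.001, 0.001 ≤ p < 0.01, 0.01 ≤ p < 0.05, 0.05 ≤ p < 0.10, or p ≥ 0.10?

t = 0.6678 / 1.2140 = 0.550.
df = n − 2 = 204 − 2 = 202.
One-sided p = P(T_{202} > t) ≈ 0.2914.
So p ≥ 0.10.

p ≥ 0.10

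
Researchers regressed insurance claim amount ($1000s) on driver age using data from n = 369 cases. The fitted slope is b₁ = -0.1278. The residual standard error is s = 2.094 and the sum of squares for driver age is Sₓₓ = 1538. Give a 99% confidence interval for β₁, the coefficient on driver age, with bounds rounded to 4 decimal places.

SE(b₁) = s/√Sₓₓ = 2.094/√1538 = 0.0533947.
df = n − 2 = 367.
t* = t_{0.005, 367} = 2.589292.
Margin = t* × SE = 2.589292 × 0.0533947 = 0.138255.
CI: -0.1278 ± 0.138255 → (-0.2661, 0.0105).
With 99% confidence, each one-unit increase in driver age is associated with a change of between -0.2661 and 0.0105 $1000s in insurance claim amount.

(-0.2661, 0.0105)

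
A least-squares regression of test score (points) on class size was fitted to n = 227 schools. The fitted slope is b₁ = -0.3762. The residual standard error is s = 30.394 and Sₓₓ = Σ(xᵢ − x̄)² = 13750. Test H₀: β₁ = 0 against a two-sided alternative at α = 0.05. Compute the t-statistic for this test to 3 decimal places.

SE(b₁) = s/√Sₓₓ = 30.394/√13750 = 0.259201.
t = -0.3762 / 0.259201 = -1.451.
df = n − 2 = 225.
Two-sided p ≈ 0.1481, which is ≥ 0.05, so fail to reject H₀.
The data do not give significant evidence of an association between class size and test score.

t = -1.451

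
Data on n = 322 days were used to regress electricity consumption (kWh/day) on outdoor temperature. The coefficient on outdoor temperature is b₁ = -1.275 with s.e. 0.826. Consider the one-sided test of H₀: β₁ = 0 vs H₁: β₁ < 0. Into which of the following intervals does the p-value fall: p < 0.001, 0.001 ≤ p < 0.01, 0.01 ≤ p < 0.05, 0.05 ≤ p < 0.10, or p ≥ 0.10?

t = -1.275 / 0.826 = -1.544.
df = n − 2 = 322 − 2 = 320.
One-sided p = P(T_{320} < t) ≈ 0.0618.
So 0.05 ≤ p < 0.10.

0.05 ≤ p < 0.10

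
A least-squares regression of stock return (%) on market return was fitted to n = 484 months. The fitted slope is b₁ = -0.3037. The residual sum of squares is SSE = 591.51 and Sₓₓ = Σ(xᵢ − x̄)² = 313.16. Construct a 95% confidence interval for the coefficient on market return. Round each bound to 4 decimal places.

(-0.4267, -0.1807)

MSE = SSE/(n − 2) = 591.51/482 = 1.2272.
SE(b₁) = √(MSE/Sₓₓ) = √(1.2272/313.16) = 0.0626.
df = n − 2 = 482.
t* = t_{0.025, 482} = 1.964898.
Margin = t* × SE = 1.964898 × 0.0626 = 0.123003.
CI: -0.3037 ± 0.123003 → (-0.4267, -0.1807).
With 95% confidence, each one-unit increase in market return is associated with a change of between -0.4267 and -0.1807 % in stock return.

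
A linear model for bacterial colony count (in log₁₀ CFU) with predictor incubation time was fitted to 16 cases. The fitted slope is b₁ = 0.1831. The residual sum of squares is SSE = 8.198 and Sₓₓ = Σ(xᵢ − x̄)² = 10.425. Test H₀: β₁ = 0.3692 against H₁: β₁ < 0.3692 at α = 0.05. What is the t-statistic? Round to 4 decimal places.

t = -0.7852

MSE = SSE/(n − 2) = 8.198/14 = 0.585571.
SE(b₁) = √(MSE/Sₓₓ) = √(0.585571/10.425) = 0.237002.
t = (0.1831 − 0.3692) / 0.237002 = -0.7852.
df = n − 2 = 14.
One-sided p ≈ 0.2227, which is ≥ 0.05, so fail to reject H₀.
The data do not give significant evidence that the true slope on incubation time is below 0.3692 log₁₀ CFU per unit.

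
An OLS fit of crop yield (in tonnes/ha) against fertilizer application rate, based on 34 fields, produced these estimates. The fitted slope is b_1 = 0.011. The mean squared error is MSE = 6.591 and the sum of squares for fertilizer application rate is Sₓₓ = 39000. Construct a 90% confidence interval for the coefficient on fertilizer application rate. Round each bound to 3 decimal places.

(-0.011, 0.033)

SE(b_1) = √(MSE/Sₓₓ) = √(6.591/39000) = 0.013.
df = n − 2 = 32.
t* = t_{0.05, 32} = 1.693889.
Margin = t* × SE = 1.693889 × 0.013 = 0.02202.
CI: 0.011 ± 0.02202 → (-0.011, 0.033).
With 90% confidence, each one-unit increase in fertilizer application rate is associated with a change of between -0.011 and 0.033 tonnes/ha in crop yield.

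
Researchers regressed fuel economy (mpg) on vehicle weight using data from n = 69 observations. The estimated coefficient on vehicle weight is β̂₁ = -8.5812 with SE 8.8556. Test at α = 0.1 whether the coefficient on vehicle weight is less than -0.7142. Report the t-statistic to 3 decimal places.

t = -0.888

H₀: β₁ = -0.7142 vs H₁: β₁ < -0.7142.
t = (β̂₁ − β₁⁰)/SE = (-8.5812 − (-0.7142)) / 8.8556 = -0.888.
df = n − 2 = 69 − 2 = 67.
One-sided p ≈ 0.1888, which is ≥ 0.1, so fail to reject H₀.
The data do not give significant evidence that the true slope on vehicle weight is below -0.7142 mpg per unit.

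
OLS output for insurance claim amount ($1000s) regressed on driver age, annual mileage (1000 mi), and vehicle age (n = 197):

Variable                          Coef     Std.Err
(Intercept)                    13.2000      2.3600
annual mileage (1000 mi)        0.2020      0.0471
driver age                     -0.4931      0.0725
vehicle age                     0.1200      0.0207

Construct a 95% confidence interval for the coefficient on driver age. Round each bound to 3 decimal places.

Read off: b = -0.4931, SE = 0.0725 for driver age.
df = n − k − 1 = 197 − 3 − 1 = 193.
t* = t_{0.025, 193} = 1.972332.
Margin = t* × SE = 1.972332 × 0.0725 = 0.14299.
CI: -0.4931 ± 0.14299 → (-0.636, -0.350).

(-0.636, -0.350)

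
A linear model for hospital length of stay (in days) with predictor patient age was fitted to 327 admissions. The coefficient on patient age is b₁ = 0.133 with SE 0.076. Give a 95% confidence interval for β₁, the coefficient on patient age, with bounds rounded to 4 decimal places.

(-0.0165, 0.2825)

df = n − 2 = 327 − 2 = 325.
t* = t_{0.025, 325} = 1.96729.
Margin = t* × SE = 1.96729 × 0.076 = 0.149514.
CI: 0.133 ± 0.149514 → (-0.0165, 0.2825).
With 95% confidence, each one-unit increase in patient age is associated with a change of between -0.0165 and 0.2825 days in hospital length of stay.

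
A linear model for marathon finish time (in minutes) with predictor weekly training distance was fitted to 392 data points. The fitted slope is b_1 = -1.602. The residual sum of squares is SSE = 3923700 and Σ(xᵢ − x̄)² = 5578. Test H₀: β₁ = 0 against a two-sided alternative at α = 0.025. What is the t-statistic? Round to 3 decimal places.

t = -1.193

MSE = SSE/(n − 2) = 3923700/390 = 10060.8.
SE(b_1) = √(MSE/Sₓₓ) = √(10060.8/5578) = 1.343.
t = -1.602 / 1.343 = -1.193.
df = n − 2 = 390.
Two-sided p ≈ 0.2337, which is ≥ 0.025, so fail to reject H₀.
The data do not give significant evidence of an association between weekly training distance and marathon finish time.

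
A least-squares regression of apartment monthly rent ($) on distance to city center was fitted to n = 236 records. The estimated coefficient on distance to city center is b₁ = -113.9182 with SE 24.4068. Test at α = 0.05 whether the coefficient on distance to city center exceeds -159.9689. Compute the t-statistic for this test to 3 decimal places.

H₀: β₁ = -159.9689 vs H₁: β₁ > -159.9689.
t = (b₁ − β₁⁰)/SE = (-113.9182 − (-159.9689)) / 24.4068 = 1.887.
df = n − 2 = 236 − 2 = 234.
One-sided p ≈ 0.0302, which is < 0.05, so reject H₀.
There is evidence that the true slope on distance to city center exceeds -159.9689 $ per unit.

t = 1.887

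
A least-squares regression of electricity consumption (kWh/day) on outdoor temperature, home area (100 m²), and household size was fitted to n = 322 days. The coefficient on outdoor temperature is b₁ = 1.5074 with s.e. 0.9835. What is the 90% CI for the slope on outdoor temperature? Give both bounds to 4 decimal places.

(-0.1150, 3.1298)

df = n − k − 1 = 322 − 3 − 1 = 318.
t* = t_{0.05, 318} = 1.649659.
Margin = t* × SE = 1.649659 × 0.9835 = 1.622440.
CI: 1.5074 ± 1.622440 → (-0.1150, 3.1298).
With 90% confidence, each one-unit increase in outdoor temperature is associated with a change of between -0.1150 and 3.1298 kWh/day in electricity consumption, holding the other predictors fixed.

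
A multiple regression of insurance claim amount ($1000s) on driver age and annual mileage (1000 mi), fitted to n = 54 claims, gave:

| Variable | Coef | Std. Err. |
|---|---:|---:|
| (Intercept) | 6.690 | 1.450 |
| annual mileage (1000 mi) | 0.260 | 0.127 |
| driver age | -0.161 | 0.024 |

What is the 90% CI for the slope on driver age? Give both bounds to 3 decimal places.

Read off: b = -0.161, SE = 0.024 for driver age.
df = n − k − 1 = 54 − 2 − 1 = 51.
t* = t_{0.05, 51} = 1.675285.
Margin = t* × SE = 1.675285 × 0.024 = 0.04021.
CI: -0.161 ± 0.04021 → (-0.201, -0.121).

(-0.201, -0.121)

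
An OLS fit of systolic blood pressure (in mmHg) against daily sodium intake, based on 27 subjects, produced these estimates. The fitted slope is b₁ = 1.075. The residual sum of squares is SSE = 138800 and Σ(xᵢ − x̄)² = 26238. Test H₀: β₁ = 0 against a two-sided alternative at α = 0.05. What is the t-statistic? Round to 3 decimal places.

t = 2.337

MSE = SSE/(n − 2) = 138800/25 = 5552.
SE(b₁) = √(MSE/Sₓₓ) = √(5552/26238) = 0.460002.
t = 1.075 / 0.460002 = 2.337.
df = n − 2 = 25.
Two-sided p ≈ 0.0278, which is < 0.05, so reject H₀.
There is evidence that daily sodium intake is associated with systolic blood pressure.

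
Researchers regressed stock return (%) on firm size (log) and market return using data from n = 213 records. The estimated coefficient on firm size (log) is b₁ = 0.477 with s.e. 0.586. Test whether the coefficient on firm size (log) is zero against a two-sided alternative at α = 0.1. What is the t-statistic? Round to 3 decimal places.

t = 0.814

H₀: β₁ = 0 vs H₁: β₁ ≠ 0.
t = (b₁ − β₁⁰)/SE = 0.477 / 0.586 = 0.814.
df = n − k − 1 = 213 − 2 − 1 = 210.
Two-sided p ≈ 0.4166, which is ≥ 0.1, so fail to reject H₀.
The data do not give significant evidence of an association between firm size (log) and stock return, after adjusting for the other predictors.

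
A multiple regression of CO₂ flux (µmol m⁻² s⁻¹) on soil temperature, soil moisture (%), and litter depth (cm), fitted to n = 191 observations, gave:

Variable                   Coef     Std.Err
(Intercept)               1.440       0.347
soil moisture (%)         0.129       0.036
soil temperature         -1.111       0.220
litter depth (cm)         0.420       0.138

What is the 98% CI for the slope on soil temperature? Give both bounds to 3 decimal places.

Read off: b = -1.111, SE = 0.220 for soil temperature.
df = n − k − 1 = 191 − 3 − 1 = 187.
t* = t_{0.01, 187} = 2.346454.
Margin = t* × SE = 2.346454 × 0.220 = 0.51622.
CI: -1.111 ± 0.51622 → (-1.627, -0.595).

(-1.627, -0.595)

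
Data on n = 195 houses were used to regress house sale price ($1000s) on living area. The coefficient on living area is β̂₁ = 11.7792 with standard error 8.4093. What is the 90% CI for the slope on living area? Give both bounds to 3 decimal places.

df = n − 2 = 195 − 2 = 193.
t* = t_{0.05, 193} = 1.652787.
Margin = t* × SE = 1.652787 × 8.4093 = 13.89878.
CI: 11.7792 ± 13.89878 → (-2.120, 25.678).
With 90% confidence, each one-unit increase in living area is associated with a change of between -2.120 and 25.678 $1000s in house sale price.

(-2.120, 25.678)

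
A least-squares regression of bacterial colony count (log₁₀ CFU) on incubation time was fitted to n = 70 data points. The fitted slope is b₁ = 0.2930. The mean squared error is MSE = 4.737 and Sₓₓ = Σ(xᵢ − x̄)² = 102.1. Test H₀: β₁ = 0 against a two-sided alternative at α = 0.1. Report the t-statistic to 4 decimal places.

t = 1.3603

SE(b₁) = √(MSE/Sₓₓ) = √(4.737/102.1) = 0.215397.
t = 0.2930 / 0.215397 = 1.3603.
df = n − 2 = 68.
Two-sided p ≈ 0.1782, which is ≥ 0.1, so fail to reject H₀.
The data do not give significant evidence of an association between incubation time and bacterial colony count.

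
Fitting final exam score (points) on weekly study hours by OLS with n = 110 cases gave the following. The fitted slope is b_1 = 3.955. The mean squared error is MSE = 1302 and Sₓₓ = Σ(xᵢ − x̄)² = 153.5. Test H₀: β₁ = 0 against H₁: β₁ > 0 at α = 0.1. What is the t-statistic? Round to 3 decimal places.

SE(b_1) = √(MSE/Sₓₓ) = √(1302/153.5) = 2.9124.
t = 3.955 / 2.9124 = 1.358.
df = n − 2 = 108.
One-sided p ≈ 0.0886, which is < 0.1, so reject H₀.
There is evidence that the true slope on weekly study hours is positive.

t = 1.358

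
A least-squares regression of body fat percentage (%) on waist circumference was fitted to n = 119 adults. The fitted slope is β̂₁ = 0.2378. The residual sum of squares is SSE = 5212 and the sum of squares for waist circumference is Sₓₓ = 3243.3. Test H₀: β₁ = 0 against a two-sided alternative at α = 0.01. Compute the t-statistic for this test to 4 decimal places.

MSE = SSE/(n − 2) = 5212/117 = 44.547.
SE(β̂₁) = √(MSE/Sₓₓ) = √(44.547/3243.3) = 0.117197.
t = 0.2378 / 0.117197 = 2.0291.
df = n − 2 = 117.
Two-sided p ≈ 0.0447, which is ≥ 0.01, so fail to reject H₀.
The data do not give significant evidence of an association between waist circumference and body fat percentage.

t = 2.0291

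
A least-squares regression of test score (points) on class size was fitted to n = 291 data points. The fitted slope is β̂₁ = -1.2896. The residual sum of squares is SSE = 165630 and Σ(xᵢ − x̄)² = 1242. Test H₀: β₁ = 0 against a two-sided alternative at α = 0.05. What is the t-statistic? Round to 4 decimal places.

t = -1.8984

MSE = SSE/(n − 2) = 165630/289 = 573.114.
SE(β̂₁) = √(MSE/Sₓₓ) = √(573.114/1242) = 0.679297.
t = -1.2896 / 0.679297 = -1.8984.
df = n − 2 = 289.
Two-sided p ≈ 0.0586, which is ≥ 0.05, so fail to reject H₀.
The data do not give significant evidence of an association between class size and test score.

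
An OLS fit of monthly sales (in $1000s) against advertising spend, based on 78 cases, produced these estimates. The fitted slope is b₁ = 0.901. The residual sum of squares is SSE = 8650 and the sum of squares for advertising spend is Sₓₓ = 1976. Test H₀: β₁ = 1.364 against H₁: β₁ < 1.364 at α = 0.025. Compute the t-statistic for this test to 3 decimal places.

t = -1.929

MSE = SSE/(n − 2) = 8650/76 = 113.816.
SE(b₁) = √(MSE/Sₓₓ) = √(113.816/1976) = 0.239998.
t = (0.901 − 1.364) / 0.239998 = -1.929.
df = n − 2 = 76.
One-sided p ≈ 0.0287, which is ≥ 0.025, so fail to reject H₀.
The data do not give significant evidence that the true slope on advertising spend is below 1.364 $1000s per unit.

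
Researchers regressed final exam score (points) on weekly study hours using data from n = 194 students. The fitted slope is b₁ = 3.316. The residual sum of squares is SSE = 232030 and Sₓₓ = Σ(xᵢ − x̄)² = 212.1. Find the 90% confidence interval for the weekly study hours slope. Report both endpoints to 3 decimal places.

MSE = SSE/(n − 2) = 232030/192 = 1208.49.
SE(b₁) = √(MSE/Sₓₓ) = √(1208.49/212.1) = 2.38699.
df = n − 2 = 192.
t* = t_{0.05, 192} = 1.652829.
Margin = t* × SE = 1.652829 × 2.38699 = 3.94529.
CI: 3.316 ± 3.94529 → (-0.629, 7.261).
With 90% confidence, each one-unit increase in weekly study hours is associated with a change of between -0.629 and 7.261 points in final exam score.

(-0.629, 7.261)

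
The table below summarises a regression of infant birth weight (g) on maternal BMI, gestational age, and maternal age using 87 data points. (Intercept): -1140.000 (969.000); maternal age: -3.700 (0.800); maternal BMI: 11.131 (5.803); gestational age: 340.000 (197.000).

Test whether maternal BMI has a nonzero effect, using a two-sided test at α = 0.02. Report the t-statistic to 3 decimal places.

Read off: b = 11.131, SE = 5.803 for maternal BMI.
H₀: β₁ = 0 vs H₁: β₁ ≠ 0.
t = 11.131 / 5.803 = 1.918.
df = n − k − 1 = 87 − 3 − 1 = 83.
Two-sided p ≈ 0.0585, which is ≥ 0.02, so fail to reject H₀.
The data do not give significant evidence of an association between maternal BMI and infant birth weight, after adjusting for the other predictors.

t = 1.918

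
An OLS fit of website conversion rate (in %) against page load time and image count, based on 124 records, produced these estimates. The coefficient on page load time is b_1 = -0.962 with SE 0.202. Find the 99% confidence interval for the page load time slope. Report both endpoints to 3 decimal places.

(-1.491, -0.433)

df = n − k − 1 = 124 − 2 − 1 = 121.
t* = t_{0.005, 121} = 2.617072.
Margin = t* × SE = 2.617072 × 0.202 = 0.52865.
CI: -0.962 ± 0.52865 → (-1.491, -0.433).
With 99% confidence, each one-unit increase in page load time is associated with a change of between -1.491 and -0.433 % in website conversion rate, holding the other predictors fixed.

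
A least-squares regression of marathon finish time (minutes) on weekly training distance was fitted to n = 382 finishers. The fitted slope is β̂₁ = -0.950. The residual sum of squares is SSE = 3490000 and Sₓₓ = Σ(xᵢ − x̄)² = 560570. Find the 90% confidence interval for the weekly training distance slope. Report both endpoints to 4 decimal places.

MSE = SSE/(n − 2) = 3490000/380 = 9184.21.
SE(β̂₁) = √(MSE/Sₓₓ) = √(9184.21/560570) = 0.127999.
df = n − 2 = 380.
t* = t_{0.05, 380} = 1.648873.
Margin = t* × SE = 1.648873 × 0.127999 = 0.211054.
CI: -0.950 ± 0.211054 → (-1.1611, -0.7389).
With 90% confidence, each one-unit increase in weekly training distance is associated with a change of between -1.1611 and -0.7389 minutes in marathon finish time.

(-1.1611, -0.7389)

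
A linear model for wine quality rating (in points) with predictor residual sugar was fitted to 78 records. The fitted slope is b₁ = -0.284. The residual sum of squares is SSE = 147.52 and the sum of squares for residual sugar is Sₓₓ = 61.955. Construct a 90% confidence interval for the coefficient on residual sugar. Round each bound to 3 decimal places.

(-0.579, 0.011)

MSE = SSE/(n − 2) = 147.52/76 = 1.94105.
SE(b₁) = √(MSE/Sₓₓ) = √(1.94105/61.955) = 0.177003.
df = n − 2 = 76.
t* = t_{0.05, 76} = 1.665151.
Margin = t* × SE = 1.665151 × 0.177003 = 0.29474.
CI: -0.284 ± 0.29474 → (-0.579, 0.011).
With 90% confidence, each one-unit increase in residual sugar is associated with a change of between -0.579 and 0.011 points in wine quality rating.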